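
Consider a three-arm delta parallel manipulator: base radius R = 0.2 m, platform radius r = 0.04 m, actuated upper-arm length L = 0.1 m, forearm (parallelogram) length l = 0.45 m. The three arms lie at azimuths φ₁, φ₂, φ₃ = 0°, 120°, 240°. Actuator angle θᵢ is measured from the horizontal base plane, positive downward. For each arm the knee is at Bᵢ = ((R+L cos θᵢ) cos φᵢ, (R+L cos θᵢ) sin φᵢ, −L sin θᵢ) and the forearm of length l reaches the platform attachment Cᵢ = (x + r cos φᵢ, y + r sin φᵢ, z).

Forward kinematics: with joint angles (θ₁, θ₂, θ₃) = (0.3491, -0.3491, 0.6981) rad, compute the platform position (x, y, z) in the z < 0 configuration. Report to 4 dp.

arm 1 at φ=0.0°: ρ1 = 0.2540;  centre 1 = (0.2540, 0.0000, -0.0342)
φ2=120.0°: virtual centre (-0.1270, 0.2199, 0.0342), radius l
centre 3 = (0.2366·cos240.0°, 0.2366·sin240.0°, -0.0643) = (-0.1183, -0.2049, -0.0643)
eliminate P² terms by subtracting sphere 1 from 2 and 3
[-0.7619 0.4399 0.1368]·P = 0.0000;  [-0.7445 -0.4098 -0.0601]·P = -0.0056
Cramer: x(z) = 0.0038+0.0463z;  y(z) = 0.0066-0.2309z
into |P−centre ₁|² = l²: 1.0554z² + 0.0422z + -0.1387 = 0;  Δ = 0.5874;  z = -0.3831 or 0.3431 → z<0 root = -0.3831
x = -0.0139, y = 0.0951

(-0.0139, 0.0951, -0.3831)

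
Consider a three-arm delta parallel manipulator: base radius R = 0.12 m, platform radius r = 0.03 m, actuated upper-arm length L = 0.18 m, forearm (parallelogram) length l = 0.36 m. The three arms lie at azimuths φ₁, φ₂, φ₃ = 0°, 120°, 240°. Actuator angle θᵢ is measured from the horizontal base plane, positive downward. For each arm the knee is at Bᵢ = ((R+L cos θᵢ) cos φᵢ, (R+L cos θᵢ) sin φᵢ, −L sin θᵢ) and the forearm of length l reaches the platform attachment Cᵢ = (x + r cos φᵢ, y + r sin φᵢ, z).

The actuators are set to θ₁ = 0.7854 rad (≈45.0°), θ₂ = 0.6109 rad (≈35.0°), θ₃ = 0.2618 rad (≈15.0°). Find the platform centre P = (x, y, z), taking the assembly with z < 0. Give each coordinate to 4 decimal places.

O1 = (0.2173·cos0.0°, 0.2173·sin0.0°, -0.1273) = (0.2173, 0.0000, -0.1273)
arm 2 at φ=120.0°: e+L cos θ2 = 0.2374;  O2 = (-0.1187, 0.2056, -0.1032)
arm 3 at φ=240.0°: e+L cos θ3 = 0.2639;  O3 = (-0.1319, -0.2285, -0.0466)
eliminate P² terms by subtracting sphere 1 from 2 and 3
[-0.6720 0.4113 0.0481]·P = 0.0036;  [-0.6984 -0.4570 0.1614]·P = 0.0084
det = 0.5944;  x = -0.0086+0.1486z,  y = -0.0052+0.1260z
quadratic in z: (1.0380)z²+(0.1861)z+(-0.0624)=0, √Δ=0.5418 → z ∈ {-0.3506, 0.1713}; z = -0.3506 (taking z<0)
x = -0.0607, y = -0.0494

(-0.0607, -0.0494, -0.3506)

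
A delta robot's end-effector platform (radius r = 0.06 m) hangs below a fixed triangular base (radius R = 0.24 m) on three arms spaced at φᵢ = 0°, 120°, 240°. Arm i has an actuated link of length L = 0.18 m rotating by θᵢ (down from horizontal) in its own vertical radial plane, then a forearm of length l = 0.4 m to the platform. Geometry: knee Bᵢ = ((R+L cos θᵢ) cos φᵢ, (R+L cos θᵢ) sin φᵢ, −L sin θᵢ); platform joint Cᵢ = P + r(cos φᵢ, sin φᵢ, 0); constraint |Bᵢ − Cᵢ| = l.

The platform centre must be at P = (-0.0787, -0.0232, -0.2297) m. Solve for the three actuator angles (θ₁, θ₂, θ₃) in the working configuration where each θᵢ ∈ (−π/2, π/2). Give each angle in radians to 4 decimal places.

θ₁ = 0.7855, θ₂ = 0.1744, θ₃ = -0.1746

φ1=0.0° → target in arm frame (-0.0787, -0.0232)
  e−x'=0.2587;  (l²−L²−(e−x')²−y'²−z²)/2L = 0.0205
  γ=atan2(-0.2297,0.2587)=-0.7261;  ψ=arccos(0.0592)=1.5116;  θ1=γ+ψ≈0.7855
rotate P by −φ2: (0.0193, 0.0798, -0.2297)
  A cos θ + B sin θ = C:  0.1607·cos θ + -0.2297·sin θ = 0.1184
  θ2 = atan2(B,A) + arccos(C/0.2804) = 0.1744
φ3=240.0° → target in arm frame (0.0594, -0.0566)
  A cos θ + B sin θ = C:  0.1206·cos θ + -0.2297·sin θ = 0.1586
  θ3 = atan2(B,A) + arccos(C/0.2594) = -0.1746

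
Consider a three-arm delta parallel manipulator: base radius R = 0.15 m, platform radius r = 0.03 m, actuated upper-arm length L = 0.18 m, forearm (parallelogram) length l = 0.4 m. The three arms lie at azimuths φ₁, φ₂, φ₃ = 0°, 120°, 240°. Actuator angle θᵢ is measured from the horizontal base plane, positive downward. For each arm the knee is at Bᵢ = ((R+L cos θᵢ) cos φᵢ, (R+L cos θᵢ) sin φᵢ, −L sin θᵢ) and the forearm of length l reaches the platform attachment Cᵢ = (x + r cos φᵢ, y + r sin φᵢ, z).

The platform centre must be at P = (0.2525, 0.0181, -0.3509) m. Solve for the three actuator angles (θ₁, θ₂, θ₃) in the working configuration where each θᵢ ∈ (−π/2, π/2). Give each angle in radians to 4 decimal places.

θ₁ = -0.2615, θ₂ = 1.3091, θ₃ = 1.3967

arm 1 (φ=0.0°): x'=0.2525, y'=0.0181
  A=-0.1325, B=-0.3509, C=(l²−L²−A²−y'²−z²)/(2L)=-0.0373
  √(A²+B²)=0.3751;  θ1 = -1.9318+1.6703 ≈ -0.2615
arm 2 (φ=120.0°): x'=-0.1106, y'=-0.2277
  A=0.2306, B=-0.3509, C=(l²−L²−A²−y'²−z²)/(2L)=-0.2793
  √(A²+B²)=0.4199;  θ2 = -0.9894+2.2986 ≈ 1.3091
φ3=240.0° → target in arm frame (-0.1419, 0.2096)
  A cos θ + B sin θ = C:  0.2619·cos θ + -0.3509·sin θ = -0.3002
  θ3 = atan2(B,A) + arccos(C/0.4379) = 1.3967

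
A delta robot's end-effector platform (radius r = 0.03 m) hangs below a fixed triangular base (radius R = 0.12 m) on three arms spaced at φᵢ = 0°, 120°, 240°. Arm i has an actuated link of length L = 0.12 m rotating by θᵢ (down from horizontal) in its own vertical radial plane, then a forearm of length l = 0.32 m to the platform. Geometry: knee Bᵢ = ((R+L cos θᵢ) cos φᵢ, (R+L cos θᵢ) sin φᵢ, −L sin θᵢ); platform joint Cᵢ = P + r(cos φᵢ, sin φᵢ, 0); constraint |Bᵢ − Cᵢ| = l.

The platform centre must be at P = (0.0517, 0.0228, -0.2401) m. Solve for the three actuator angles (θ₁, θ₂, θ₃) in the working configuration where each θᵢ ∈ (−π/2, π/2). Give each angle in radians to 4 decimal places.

θ₁ = -0.3494, θ₂ = 0.0872, θ₃ = 0.3494

φ1=0.0° → target in arm frame (0.0517, 0.0228)
  A cos θ + B sin θ = C:  0.0383·cos θ + -0.2401·sin θ = 0.1182
  θ1 = atan2(B,A) + arccos(C/0.2431) = -0.3494
φ2=120.0° → target in arm frame (-0.0061, -0.0562)
  A=0.0961, B=-0.2401, C=(l²−L²−A²−y'²−z²)/(2L)=0.0748
  γ=atan2(-0.2401,0.0961)=-1.1901;  ψ=arccos(0.2894)=1.2772;  θ2=γ+ψ≈0.0872
φ3=240.0° → target in arm frame (-0.0456, 0.0334)
  A cos θ + B sin θ = C:  0.1356·cos θ + -0.2401·sin θ = 0.0452
  γ=atan2(-0.2401,0.1356)=-1.0567;  ψ=arccos(0.1640)=1.4061;  θ3=γ+ψ≈0.3494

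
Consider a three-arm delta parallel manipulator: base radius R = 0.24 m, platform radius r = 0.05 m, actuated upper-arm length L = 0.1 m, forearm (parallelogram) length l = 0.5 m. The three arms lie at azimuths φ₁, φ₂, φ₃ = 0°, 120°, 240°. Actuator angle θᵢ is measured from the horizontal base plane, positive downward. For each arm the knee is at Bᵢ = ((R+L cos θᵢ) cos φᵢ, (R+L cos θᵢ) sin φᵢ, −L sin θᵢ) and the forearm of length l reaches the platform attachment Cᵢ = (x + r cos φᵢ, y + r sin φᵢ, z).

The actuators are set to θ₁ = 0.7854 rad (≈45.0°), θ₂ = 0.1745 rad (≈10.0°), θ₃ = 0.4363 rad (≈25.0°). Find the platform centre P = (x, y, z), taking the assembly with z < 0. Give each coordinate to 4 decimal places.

(-0.0573, 0.0256, -0.4557)

S1 = (0.2607·cos0.0°, 0.2607·sin0.0°, -0.0707) = (0.2607, 0.0000, -0.0707)
arm 2 at φ=120.0°: ρ2 = 0.2885;  S2 = (-0.1442, 0.2498, -0.0174)
S3 = (0.2806·cos240.0°, 0.2806·sin240.0°, -0.0423) = (-0.1403, -0.2430, -0.0423)
|S₂|²−|S₁|² = 0.0106;  |S₃|²−|S₁|² = 0.0076
[-0.8099 0.4997 0.1067]·P = 0.0106;  [-0.8021 -0.4861 0.0569]·P = 0.0076
det = 0.7944;  x = -0.0112+0.1011z,  y = 0.0029+-0.0497z
sphere 1 gives Az²+Bz+C=0 with A=1.0127, B=0.0862, C=-0.1710;  B²−4AC=0.7003;  roots -0.4557, 0.3706;  negative root z = -0.4557
x = -0.0573, y = 0.0256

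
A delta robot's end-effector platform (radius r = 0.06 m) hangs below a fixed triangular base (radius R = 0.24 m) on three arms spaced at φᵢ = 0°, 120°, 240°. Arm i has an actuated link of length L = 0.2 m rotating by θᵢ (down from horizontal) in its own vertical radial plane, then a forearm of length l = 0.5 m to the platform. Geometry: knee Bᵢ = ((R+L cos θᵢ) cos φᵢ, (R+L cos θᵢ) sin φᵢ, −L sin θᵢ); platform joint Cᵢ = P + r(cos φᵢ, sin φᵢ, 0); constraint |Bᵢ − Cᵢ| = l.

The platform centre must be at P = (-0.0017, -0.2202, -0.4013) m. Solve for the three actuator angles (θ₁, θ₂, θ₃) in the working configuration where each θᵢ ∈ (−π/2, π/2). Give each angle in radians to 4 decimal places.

arm 1 (φ=0.0°): x'=-0.0017, y'=-0.2202
  A cos θ + B sin θ = C:  0.1817·cos θ + -0.4013·sin θ = -0.0814
  γ=atan2(-0.4013,0.1817)=-1.1456;  ψ=arccos(-0.1847)=1.7566;  θ1=γ+ψ≈0.6109
arm 2 (φ=120.0°): x'=-0.1898, y'=0.1116
  A cos θ + B sin θ = C:  0.3698·cos θ + -0.4013·sin θ = -0.2507
  √(A²+B²)=0.5457;  θ2 = -0.8262+2.0481 ≈ 1.2219
φ3=240.0° → target in arm frame (0.1915, 0.1086)
  e−x'=-0.0115;  (l²−L²−(e−x')²−y'²−z²)/2L = 0.0926
  √(A²+B²)=0.4015;  θ3 = -1.5996+1.3381 ≈ -0.2614

θ₁ = 0.6109, θ₂ = 1.2219, θ₃ = -0.2614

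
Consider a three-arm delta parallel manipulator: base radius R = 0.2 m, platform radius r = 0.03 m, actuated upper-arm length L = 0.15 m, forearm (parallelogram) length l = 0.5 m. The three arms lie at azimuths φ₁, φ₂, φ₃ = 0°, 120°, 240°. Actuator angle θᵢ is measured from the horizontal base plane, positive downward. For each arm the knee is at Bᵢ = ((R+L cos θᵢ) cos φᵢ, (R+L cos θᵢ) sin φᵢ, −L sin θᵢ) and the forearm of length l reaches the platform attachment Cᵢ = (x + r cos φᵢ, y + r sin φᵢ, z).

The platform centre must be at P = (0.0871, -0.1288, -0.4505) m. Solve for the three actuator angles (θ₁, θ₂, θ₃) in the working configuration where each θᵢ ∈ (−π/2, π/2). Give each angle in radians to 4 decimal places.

φ1=0.0° → target in arm frame (0.0871, -0.1288)
  e−x'=0.0829;  (l²−L²−(e−x')²−y'²−z²)/2L = 0.0036
  √(A²+B²)=0.4581;  θ1 = -1.3888+1.5629 ≈ 0.1741
arm 2 (φ=120.0°): x'=-0.1551, y'=-0.0110
  A=0.3251, B=-0.4505, C=(l²−L²−A²−y'²−z²)/(2L)=-0.2709
  √(A²+B²)=0.5556;  θ2 = -0.9457+2.0801 ≈ 1.1344
rotate P by −φ3: (0.0680, 0.1398, -0.4505)
  e−x'=0.1020;  (l²−L²−(e−x')²−y'²−z²)/2L = -0.0180
  √(A²+B²)=0.4619;  θ3 = -1.3481+1.6098 ≈ 0.2617

θ₁ = 0.1741, θ₂ = 1.1344, θ₃ = 0.2617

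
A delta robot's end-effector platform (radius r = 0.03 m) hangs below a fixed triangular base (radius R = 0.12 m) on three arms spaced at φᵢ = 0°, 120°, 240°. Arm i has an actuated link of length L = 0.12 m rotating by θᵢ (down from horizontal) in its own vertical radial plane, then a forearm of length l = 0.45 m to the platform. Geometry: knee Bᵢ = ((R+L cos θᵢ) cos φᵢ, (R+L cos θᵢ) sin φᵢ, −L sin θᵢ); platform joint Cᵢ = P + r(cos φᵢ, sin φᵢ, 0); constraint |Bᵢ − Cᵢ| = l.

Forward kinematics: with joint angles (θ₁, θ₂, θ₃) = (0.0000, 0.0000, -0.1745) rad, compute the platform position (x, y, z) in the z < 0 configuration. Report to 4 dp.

(-0.0127, -0.0220, -0.3904)

φ1=0.0°: virtual centre (0.2100, 0.0000, 0.0000), radius l
φ2=120.0°: virtual centre (-0.1050, 0.1819, 0.0000), radius l
arm 3 at φ=240.0°: ρ3 = 0.2082;  O3 = (-0.1041, -0.1803, 0.0208)
subtract pairs → two planes through P
[-0.6300 0.3637 0.0000]·P = 0.0000;  [-0.6282 -0.3606 0.0417]·P = -0.0003
det = 0.4556;  x = 0.0003+0.0333z,  y = 0.0005+0.0576z
quadratic in z: (1.0044)z²+(-0.0139)z+(-0.1585)=0, √Δ=0.7981 → z ∈ {-0.3904, 0.4042}; z = -0.3904 (taking z<0)
x = -0.0127, y = -0.0220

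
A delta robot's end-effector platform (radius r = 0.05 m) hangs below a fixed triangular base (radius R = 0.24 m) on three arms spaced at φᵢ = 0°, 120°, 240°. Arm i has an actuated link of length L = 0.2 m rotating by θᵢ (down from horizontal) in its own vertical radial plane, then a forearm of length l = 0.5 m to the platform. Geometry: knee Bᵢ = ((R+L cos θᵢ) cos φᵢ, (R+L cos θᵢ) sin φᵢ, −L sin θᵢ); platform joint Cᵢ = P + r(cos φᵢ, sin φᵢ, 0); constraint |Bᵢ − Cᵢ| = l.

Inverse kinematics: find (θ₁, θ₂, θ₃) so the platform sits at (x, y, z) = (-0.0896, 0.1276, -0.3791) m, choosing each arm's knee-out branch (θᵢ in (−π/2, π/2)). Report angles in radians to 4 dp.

θ₁ = 0.7856, θ₂ = -0.3490, θ₃ = 0.6980

arm 1 (φ=0.0°): x'=-0.0896, y'=0.1276
  A cos θ + B sin θ = C:  0.2796·cos θ + -0.3791·sin θ = -0.0704
  θ1 = atan2(B,A) + arccos(C/0.4711) = 0.7856
rotate P by −φ2: (0.1553, 0.0138, -0.3791)
  A=0.0347, B=-0.3791, C=(l²−L²−A²−y'²−z²)/(2L)=0.1622
  √(A²+B²)=0.3807;  θ2 = -1.4795+1.1306 ≈ -0.3490
rotate P by −φ3: (-0.0657, -0.1414, -0.3791)
  e−x'=0.2557;  (l²−L²−(e−x')²−y'²−z²)/2L = -0.0477
  θ3 = atan2(B,A) + arccos(C/0.4573) = 0.6980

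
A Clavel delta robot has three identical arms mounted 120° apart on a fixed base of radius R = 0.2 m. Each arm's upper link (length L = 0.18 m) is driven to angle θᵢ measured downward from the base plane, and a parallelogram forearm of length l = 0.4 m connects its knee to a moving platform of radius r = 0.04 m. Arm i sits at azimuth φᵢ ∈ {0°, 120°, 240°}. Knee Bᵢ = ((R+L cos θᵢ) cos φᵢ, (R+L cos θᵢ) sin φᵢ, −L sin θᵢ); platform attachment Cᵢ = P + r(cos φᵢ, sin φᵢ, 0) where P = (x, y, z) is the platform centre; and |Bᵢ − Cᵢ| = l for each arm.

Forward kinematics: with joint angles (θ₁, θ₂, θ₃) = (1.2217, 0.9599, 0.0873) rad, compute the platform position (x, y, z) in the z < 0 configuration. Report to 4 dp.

(-0.1105, -0.1073, -0.3646)

O1 = (0.2216·cos0.0°, 0.2216·sin0.0°, -0.1691) = (0.2216, 0.0000, -0.1691)
φ2=120.0°: virtual centre (-0.1316, 0.2280, -0.1474), radius l
arm 3 at φ=240.0°: e+L cos θ3 = 0.3393;  O3 = (-0.1697, -0.2939, -0.0157)
subtract pairs → two planes through P
plane₁₂: -0.7064x+0.4560y+0.0434z = 0.0133
det = 0.7719;  x = -0.0324+0.2143z,  y = -0.0210+0.2369z
quadratic in z: (1.1020)z²+(0.2195)z+(-0.0664)=0, √Δ=0.5840 → z ∈ {-0.3646, 0.1654}; z = -0.3646 (taking z<0)
x = -0.1105, y = -0.1073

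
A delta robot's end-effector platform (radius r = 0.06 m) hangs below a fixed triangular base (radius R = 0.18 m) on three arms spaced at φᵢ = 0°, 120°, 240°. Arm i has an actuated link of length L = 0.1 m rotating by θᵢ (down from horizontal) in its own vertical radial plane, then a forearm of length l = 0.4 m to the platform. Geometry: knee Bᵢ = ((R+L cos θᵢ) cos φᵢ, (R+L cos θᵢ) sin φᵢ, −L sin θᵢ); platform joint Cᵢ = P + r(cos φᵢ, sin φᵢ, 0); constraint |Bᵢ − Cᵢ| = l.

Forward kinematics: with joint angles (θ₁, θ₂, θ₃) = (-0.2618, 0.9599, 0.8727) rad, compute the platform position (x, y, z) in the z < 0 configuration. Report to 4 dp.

φ1=0.0°: virtual centre (0.2166, 0.0000, 0.0259), radius l
φ2=120.0°: virtual centre (-0.0887, 0.1536, -0.0819), radius l
arm 3 at φ=240.0°: (R−r)+L cos θ3 = 0.1843;  S3 = (-0.0921, -0.1596, -0.0766)
|S₂|²−|S₁|² = -0.0094;  |S₃|²−|S₁|² = -0.0078
plane₁₂: -0.6105x+0.3072y+-0.2156z = -0.0094
Cramer: x(z) = 0.0140-0.3427z;  y(z) = -0.0028+0.0207z
sphere 1 gives Az²+Bz+C=0 with A=1.1179, B=0.0870, C=-0.1183;  B²−4AC=0.5365;  roots -0.3665, 0.2887;  negative root z = -0.3665
x = 0.1396, y = -0.0104

(0.1396, -0.0104, -0.3665)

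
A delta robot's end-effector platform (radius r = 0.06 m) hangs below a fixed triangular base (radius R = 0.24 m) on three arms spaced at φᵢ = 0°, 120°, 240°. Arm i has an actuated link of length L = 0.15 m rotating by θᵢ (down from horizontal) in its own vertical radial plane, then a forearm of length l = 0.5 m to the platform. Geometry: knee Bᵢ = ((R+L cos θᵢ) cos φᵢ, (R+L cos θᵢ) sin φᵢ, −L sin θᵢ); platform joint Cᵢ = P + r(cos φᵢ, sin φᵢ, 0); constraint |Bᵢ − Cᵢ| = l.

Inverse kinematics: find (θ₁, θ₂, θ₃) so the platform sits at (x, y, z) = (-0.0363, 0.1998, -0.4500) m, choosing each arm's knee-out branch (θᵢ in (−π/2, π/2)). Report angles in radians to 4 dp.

θ₁ = 0.8727, θ₂ = -0.1749, θ₃ = 1.3090

rotate P by −φ1: (-0.0363, 0.1998, -0.4500)
  e−x'=0.2163;  (l²−L²−(e−x')²−y'²−z²)/2L = -0.2057
  √(A²+B²)=0.4993;  θ1 = -1.1227+1.9954 ≈ 0.8727
rotate P by −φ2: (0.1912, -0.0685, -0.4500)
  A cos θ + B sin θ = C:  -0.0112·cos θ + -0.4500·sin θ = 0.0673
  √(A²+B²)=0.4501;  θ2 = -1.5956+1.4207 ≈ -0.1749
φ3=240.0° → target in arm frame (-0.1549, -0.1313)
  e−x'=0.3349;  (l²−L²−(e−x')²−y'²−z²)/2L = -0.3480
  √(A²+B²)=0.5609;  θ3 = -0.9310+2.2400 ≈ 1.3090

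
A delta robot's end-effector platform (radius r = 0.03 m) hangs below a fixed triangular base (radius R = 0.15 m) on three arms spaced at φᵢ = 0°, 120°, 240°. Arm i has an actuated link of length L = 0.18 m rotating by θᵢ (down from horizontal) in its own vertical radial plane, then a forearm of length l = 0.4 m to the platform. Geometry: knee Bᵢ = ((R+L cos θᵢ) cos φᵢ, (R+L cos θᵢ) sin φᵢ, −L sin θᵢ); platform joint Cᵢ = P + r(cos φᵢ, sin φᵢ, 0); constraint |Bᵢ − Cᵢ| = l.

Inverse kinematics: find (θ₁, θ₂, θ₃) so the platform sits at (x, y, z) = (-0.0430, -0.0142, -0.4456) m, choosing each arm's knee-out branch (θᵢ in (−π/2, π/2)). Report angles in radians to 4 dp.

rotate P by −φ1: (-0.0430, -0.0142, -0.4456)
  A cos θ + B sin θ = C:  0.1630·cos θ + -0.4456·sin θ = -0.2715
  γ=atan2(-0.4456,0.1630)=-1.2201;  ψ=arccos(-0.5722)=2.1799;  θ1=γ+ψ≈0.9598
rotate P by −φ2: (0.0092, 0.0443, -0.4456)
  A=0.1108, B=-0.4456, C=(l²−L²−A²−y'²−z²)/(2L)=-0.2367
  γ=atan2(-0.4456,0.1108)=-1.3271;  ψ=arccos(-0.5154)=2.1123;  θ2=γ+ψ≈0.7852
φ3=240.0° → target in arm frame (0.0338, -0.0301)
  A=0.0862, B=-0.4456, C=(l²−L²−A²−y'²−z²)/(2L)=-0.2203
  θ3 = atan2(B,A) + arccos(C/0.4539) = 0.6978

θ₁ = 0.9598, θ₂ = 0.7852, θ₃ = 0.6978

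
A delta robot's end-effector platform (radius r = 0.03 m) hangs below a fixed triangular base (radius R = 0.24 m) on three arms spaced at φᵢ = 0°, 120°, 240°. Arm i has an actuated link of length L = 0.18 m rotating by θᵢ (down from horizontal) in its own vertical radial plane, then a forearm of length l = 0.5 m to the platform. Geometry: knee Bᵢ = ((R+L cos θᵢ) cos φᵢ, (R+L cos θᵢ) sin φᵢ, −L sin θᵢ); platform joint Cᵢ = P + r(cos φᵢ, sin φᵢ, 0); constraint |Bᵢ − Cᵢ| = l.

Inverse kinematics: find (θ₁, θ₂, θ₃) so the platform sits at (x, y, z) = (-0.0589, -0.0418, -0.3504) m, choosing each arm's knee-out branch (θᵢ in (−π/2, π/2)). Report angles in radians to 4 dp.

θ₁ = 0.5236, θ₂ = 0.2622, θ₃ = -0.1745

φ1=0.0° → target in arm frame (-0.0589, -0.0418)
  A=0.2689, B=-0.3504, C=(l²−L²−A²−y'²−z²)/(2L)=0.0577
  √(A²+B²)=0.4417;  θ1 = -0.9162+1.4398 ≈ 0.5236
rotate P by −φ2: (-0.0067, 0.0719, -0.3504)
  A cos θ + B sin θ = C:  0.2167·cos θ + -0.3504·sin θ = 0.1185
  √(A²+B²)=0.4120;  θ2 = -1.0168+1.2790 ≈ 0.2622
arm 3 (φ=240.0°): x'=0.0656, y'=-0.0301
  A=0.1444, B=-0.3504, C=(l²−L²−A²−y'²−z²)/(2L)=0.2030
  θ3 = atan2(B,A) + arccos(C/0.3790) = -0.1745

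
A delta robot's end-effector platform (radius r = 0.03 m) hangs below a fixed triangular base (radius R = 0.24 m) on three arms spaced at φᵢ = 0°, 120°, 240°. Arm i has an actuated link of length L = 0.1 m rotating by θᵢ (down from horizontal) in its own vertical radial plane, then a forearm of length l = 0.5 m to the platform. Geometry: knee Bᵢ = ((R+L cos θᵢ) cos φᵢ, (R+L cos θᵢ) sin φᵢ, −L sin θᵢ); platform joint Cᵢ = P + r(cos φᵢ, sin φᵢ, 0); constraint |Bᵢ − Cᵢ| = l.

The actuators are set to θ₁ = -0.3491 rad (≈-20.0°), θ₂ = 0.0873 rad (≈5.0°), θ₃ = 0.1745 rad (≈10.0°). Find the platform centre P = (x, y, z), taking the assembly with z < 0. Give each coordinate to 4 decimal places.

φ1=0.0°: virtual centre (0.3040, 0.0000, 0.0342), radius l
arm 2 at φ=120.0°: e+L cos θ2 = 0.3096;  S2 = (-0.1548, 0.2681, -0.0087)
φ3=240.0°: virtual centre (-0.1542, -0.2672, -0.0174), radius l
eliminate P² terms by subtracting sphere 1 from 2 and 3
linear system: -0.9176x+0.5363y = 0.0024−-0.0858z; -0.9164x+-0.5343y = 0.0019−-0.1031z
Cramer: x(z) = -0.0023-0.1031z;  y(z) = 0.0004-0.0163z
into |P−S₁|² = l²: 1.0109z² + -0.0053z + -0.1550 = 0;  Δ = 0.6268;  z = -0.3890 or 0.3942 → z<0 root = -0.3890
x = 0.0378, y = 0.0068

(0.0378, 0.0068, -0.3890)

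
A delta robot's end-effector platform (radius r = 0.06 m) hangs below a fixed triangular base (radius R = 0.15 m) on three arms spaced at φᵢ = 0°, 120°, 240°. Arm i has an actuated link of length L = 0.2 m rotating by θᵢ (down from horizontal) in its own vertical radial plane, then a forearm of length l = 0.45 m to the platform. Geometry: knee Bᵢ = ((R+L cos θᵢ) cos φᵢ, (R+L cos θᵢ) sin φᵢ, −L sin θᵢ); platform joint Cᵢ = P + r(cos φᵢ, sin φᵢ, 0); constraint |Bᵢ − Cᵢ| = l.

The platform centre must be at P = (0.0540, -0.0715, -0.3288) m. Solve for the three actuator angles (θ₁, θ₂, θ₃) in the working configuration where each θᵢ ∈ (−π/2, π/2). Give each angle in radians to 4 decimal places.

θ₁ = -0.2621, θ₂ = 0.3492, θ₃ = -0.1746

arm 1 (φ=0.0°): x'=0.0540, y'=-0.0715
  e−x'=0.0360;  (l²−L²−(e−x')²−y'²−z²)/2L = 0.1200
  √(A²+B²)=0.3308;  θ1 = -1.4617+1.1997 ≈ -0.2621
φ2=120.0° → target in arm frame (-0.0889, -0.0110)
  A cos θ + B sin θ = C:  0.1789·cos θ + -0.3288·sin θ = 0.0556
  √(A²+B²)=0.3743;  θ2 = -1.0724+1.4216 ≈ 0.3492
φ3=240.0° → target in arm frame (0.0349, 0.0825)
  e−x'=0.0551;  (l²−L²−(e−x')²−y'²−z²)/2L = 0.1114
  γ=atan2(-0.3288,0.0551)=-1.4048;  ψ=arccos(0.3341)=1.2302;  θ3=γ+ψ≈-0.1746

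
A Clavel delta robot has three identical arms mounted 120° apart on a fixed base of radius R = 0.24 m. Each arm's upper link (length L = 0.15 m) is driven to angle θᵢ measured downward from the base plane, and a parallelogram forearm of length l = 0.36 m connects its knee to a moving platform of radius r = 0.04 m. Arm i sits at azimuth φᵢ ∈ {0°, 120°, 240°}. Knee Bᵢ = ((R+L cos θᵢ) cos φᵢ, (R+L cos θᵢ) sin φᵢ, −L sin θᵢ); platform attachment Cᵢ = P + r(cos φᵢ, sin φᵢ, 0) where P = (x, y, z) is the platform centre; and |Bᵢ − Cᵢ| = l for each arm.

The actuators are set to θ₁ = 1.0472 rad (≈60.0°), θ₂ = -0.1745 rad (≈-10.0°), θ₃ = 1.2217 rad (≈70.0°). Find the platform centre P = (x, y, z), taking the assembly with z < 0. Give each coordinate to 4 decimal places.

φ1=0.0°: virtual centre (0.2750, 0.0000, -0.1299), radius l
arm 2 at φ=120.0°: e+L cos θ2 = 0.3477;  centre 2 = (-0.1739, 0.3011, 0.0260)
φ3=240.0°: virtual centre (-0.1257, -0.2176, -0.1410), radius l
eliminate P² terms by subtracting sphere 1 from 2 and 3
plane₁₂: -0.8977x+0.6023y+0.3119z = 0.0291
det = 0.8734;  x = -0.0080+0.1402z,  y = 0.0364+-0.3089z
into |P−centre ₁|² = l²: 1.1151z² + 0.1580z + -0.0313 = 0;  Δ = 0.1647;  z = -0.2528 or 0.1111 → z<0 root = -0.2528
x = -0.0434, y = 0.1145

(-0.0434, 0.1145, -0.2528)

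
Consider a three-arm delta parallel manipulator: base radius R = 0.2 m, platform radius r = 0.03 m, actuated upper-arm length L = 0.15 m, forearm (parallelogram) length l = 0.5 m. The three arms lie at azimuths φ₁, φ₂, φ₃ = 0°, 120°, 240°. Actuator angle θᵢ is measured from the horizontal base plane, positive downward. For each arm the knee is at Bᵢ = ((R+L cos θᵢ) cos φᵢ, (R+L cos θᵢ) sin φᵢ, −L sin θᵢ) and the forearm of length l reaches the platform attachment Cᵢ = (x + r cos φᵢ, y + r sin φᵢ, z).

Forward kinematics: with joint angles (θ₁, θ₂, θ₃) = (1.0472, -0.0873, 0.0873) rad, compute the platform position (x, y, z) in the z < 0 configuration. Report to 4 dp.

S1 = (0.2450·cos0.0°, 0.2450·sin0.0°, -0.1299) = (0.2450, 0.0000, -0.1299)
arm 2 at φ=120.0°: ρ2 = 0.3194;  S2 = (-0.1597, 0.2766, 0.0131)
arm 3 at φ=240.0°: ρ3 = 0.3194;  S3 = (-0.1597, -0.2766, -0.0131)
|S₂|²−|S₁|² = 0.0253;  |S₃|²−|S₁|² = 0.0253
[-0.8094 0.5533 0.2860]·P = 0.0253;  [-0.8094 -0.5533 0.2337]·P = 0.0253
Cramer: x(z) = -0.0313+0.3210z;  y(z) = 0.0000-0.0473z
quadratic in z: (1.1053)z²+(0.0825)z+(-0.1568)=0, √Δ=0.8367 → z ∈ {-0.4158, 0.3412}; z = -0.4158 (taking z<0)
x = -0.1647, y = 0.0197

(-0.1647, 0.0197, -0.4158)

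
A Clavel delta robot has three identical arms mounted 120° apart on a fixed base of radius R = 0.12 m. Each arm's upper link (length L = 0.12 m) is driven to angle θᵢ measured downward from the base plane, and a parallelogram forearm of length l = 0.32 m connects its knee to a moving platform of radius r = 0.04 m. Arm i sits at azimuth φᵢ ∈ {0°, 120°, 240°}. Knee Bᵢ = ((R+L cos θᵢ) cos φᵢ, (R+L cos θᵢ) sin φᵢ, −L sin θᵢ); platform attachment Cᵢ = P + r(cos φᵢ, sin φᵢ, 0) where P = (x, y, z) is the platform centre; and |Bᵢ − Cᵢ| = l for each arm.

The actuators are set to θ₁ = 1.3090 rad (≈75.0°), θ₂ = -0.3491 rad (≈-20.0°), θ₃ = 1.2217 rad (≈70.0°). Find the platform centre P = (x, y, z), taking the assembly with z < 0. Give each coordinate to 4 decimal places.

φ1=0.0°: virtual centre (0.1111, 0.0000, -0.1159), radius l
arm 2 at φ=120.0°: ρ2 = 0.1928;  centre 2 = (-0.0964, 0.1669, 0.0410)
centre 3 = (0.1210·cos240.0°, 0.1210·sin240.0°, -0.1128) = (-0.0605, -0.1048, -0.1128)
subtract pairs → two planes through P
linear system: -0.4149x+0.3339y = 0.0131−0.3139z; -0.3432x+-0.2097y = 0.0016−0.0063z
Cramer: x(z) = -0.0162+0.3370z;  y(z) = 0.0190-0.5215z
into |P−centre ₁|² = l²: 1.3855z² + 0.1262z + -0.0724 = 0;  Δ = 0.4172;  z = -0.2786 or 0.1875 → z<0 root = -0.2786
x = -0.1101, y = 0.1643

(-0.1101, 0.1643, -0.2786)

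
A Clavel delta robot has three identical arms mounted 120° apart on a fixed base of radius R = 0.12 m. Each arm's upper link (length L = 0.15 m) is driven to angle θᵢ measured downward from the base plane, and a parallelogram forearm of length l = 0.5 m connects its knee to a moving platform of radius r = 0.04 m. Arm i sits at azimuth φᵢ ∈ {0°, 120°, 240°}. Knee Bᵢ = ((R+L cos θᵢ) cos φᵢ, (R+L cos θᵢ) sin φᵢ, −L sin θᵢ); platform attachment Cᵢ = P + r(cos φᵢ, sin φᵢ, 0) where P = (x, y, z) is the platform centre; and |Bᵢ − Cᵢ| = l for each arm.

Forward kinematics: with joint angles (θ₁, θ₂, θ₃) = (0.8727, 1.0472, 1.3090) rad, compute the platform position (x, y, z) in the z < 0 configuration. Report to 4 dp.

(0.0716, 0.0556, -0.6006)

arm 1 at φ=0.0°: e+L cos θ1 = 0.1764;  O1 = (0.1764, 0.0000, -0.1149)
arm 2 at φ=120.0°: e+L cos θ2 = 0.1550;  O2 = (-0.0775, 0.1342, -0.1299)
φ3=240.0°: virtual centre (-0.0594, -0.1029, -0.1449), radius l
eliminate P² terms by subtracting sphere 1 from 2 and 3
[-0.5078 0.2685 -0.0300]·P = -0.0034;  [-0.4717 -0.2058 -0.0600]·P = -0.0092
det = 0.2311;  x = 0.0138+-0.0963z,  y = 0.0133+-0.0705z
sphere 1 gives Az²+Bz+C=0 with A=1.0143, B=0.2593, C=-0.2102;  B²−4AC=0.9199;  roots -0.6006, 0.3450;  negative root z = -0.6006
x = 0.0716, y = 0.0556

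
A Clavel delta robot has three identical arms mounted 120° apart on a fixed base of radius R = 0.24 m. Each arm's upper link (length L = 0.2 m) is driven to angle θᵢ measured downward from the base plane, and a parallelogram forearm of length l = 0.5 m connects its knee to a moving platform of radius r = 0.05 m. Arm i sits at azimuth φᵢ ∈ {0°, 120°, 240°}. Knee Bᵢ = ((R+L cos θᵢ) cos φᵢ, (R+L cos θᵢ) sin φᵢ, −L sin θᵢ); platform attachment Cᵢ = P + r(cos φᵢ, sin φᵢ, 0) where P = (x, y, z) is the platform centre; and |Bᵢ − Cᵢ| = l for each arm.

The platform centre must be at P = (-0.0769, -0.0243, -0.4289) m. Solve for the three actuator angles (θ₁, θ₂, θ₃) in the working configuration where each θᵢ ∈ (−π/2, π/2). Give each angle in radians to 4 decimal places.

rotate P by −φ1: (-0.0769, -0.0243, -0.4289)
  A cos θ + B sin θ = C:  0.2669·cos θ + -0.4289·sin θ = -0.1145
  γ=atan2(-0.4289,0.2669)=-1.0141;  ψ=arccos(-0.2266)=1.7993;  θ1=γ+ψ≈0.7852
arm 2 (φ=120.0°): x'=0.0174, y'=0.0787
  e−x'=0.1726;  (l²−L²−(e−x')²−y'²−z²)/2L = -0.0249
  θ2 = atan2(B,A) + arccos(C/0.4623) = 0.4364
arm 3 (φ=240.0°): x'=0.0595, y'=-0.0544
  A cos θ + B sin θ = C:  0.1305·cos θ + -0.4289·sin θ = 0.0151
  θ3 = atan2(B,A) + arccos(C/0.4483) = 0.2616

θ₁ = 0.7852, θ₂ = 0.4364, θ₃ = 0.2616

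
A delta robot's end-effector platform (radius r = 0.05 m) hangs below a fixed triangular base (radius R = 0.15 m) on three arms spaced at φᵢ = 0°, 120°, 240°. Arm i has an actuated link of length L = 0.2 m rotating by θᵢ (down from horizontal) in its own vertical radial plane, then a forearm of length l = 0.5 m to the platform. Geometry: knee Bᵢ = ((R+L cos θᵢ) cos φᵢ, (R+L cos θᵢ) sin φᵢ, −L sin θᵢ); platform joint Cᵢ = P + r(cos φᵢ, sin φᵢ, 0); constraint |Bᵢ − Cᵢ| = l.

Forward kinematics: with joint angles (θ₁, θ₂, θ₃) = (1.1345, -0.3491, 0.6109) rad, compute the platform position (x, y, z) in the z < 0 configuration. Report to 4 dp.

(-0.2273, 0.1588, -0.4162)

φ1=0.0°: virtual centre (0.1845, 0.0000, -0.1813), radius l
S2 = (0.2879·cos120.0°, 0.2879·sin120.0°, 0.0684) = (-0.1440, 0.2494, 0.0684)
φ3=240.0°: virtual centre (-0.1319, -0.2285, -0.1147), radius l
subtract pairs → two planes through P
plane₁₂: -0.6570x+0.4987y+0.4994z = 0.0207
Cramer: x(z) = -0.0282+0.4783z;  y(z) = 0.0043-0.3712z
into |P−S₁|² = l²: 1.3666z² + 0.1558z + -0.1719 = 0;  Δ = 0.9638;  z = -0.4162 or 0.3022 → z<0 root = -0.4162
x = -0.2273, y = 0.1588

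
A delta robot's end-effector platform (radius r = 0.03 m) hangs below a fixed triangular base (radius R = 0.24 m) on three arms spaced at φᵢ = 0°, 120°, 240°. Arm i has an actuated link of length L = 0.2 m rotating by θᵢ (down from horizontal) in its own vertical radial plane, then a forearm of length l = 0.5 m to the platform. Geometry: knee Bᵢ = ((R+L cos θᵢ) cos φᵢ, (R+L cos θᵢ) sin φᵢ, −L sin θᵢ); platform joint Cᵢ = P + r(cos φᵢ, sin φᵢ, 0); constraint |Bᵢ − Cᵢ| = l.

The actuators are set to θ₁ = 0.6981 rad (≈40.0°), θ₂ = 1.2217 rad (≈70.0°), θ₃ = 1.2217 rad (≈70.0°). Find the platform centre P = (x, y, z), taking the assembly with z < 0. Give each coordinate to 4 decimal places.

φ1=0.0°: virtual centre (0.3632, 0.0000, -0.1286), radius l
S2 = (0.2784·cos120.0°, 0.2784·sin120.0°, -0.1879) = (-0.1392, 0.2411, -0.1879)
arm 3 at φ=240.0°: (R−r)+L cos θ3 = 0.2784;  S3 = (-0.1392, -0.2411, -0.1879)
eliminate P² terms by subtracting sphere 1 from 2 and 3
[-1.0048 0.4822 -0.1188]·P = -0.0356;  [-1.0048 -0.4822 -0.1188]·P = -0.0356
Cramer: x(z) = 0.0354-0.1182z;  y(z) = 0.0000+0.0000z
quadratic in z: (1.0140)z²+(0.3346)z+(-0.1260)=0, √Δ=0.7894 → z ∈ {-0.5543, 0.2243}; z = -0.5543 (taking z<0)
x = 0.1010, y = 0.0000

(0.1010, 0.0000, -0.5543)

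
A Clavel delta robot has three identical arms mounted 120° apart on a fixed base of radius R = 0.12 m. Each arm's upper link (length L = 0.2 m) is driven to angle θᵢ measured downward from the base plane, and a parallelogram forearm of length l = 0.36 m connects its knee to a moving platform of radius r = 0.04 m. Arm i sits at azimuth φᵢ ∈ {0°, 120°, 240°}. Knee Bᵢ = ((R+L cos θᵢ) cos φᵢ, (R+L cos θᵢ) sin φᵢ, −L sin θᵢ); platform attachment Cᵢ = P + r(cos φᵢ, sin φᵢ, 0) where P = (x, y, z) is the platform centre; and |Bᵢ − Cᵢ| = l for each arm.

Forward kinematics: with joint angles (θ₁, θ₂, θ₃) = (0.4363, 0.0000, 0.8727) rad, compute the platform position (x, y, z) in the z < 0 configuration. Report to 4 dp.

arm 1 at φ=0.0°: (R−r)+L cos θ1 = 0.2613;  S1 = (0.2613, 0.0000, -0.0845)
arm 2 at φ=120.0°: (R−r)+L cos θ2 = 0.2800;  S2 = (-0.1400, 0.2425, 0.0000)
φ3=240.0°: virtual centre (-0.1043, -0.1806, -0.1532), radius l
|S₂|²−|S₁|² = 0.0030;  |S₃|²−|S₁|² = -0.0084
[-0.8025 0.4850 0.1690]·P = 0.0030;  [-0.7311 -0.3612 -0.1374]·P = -0.0084
Cramer: x(z) = 0.0047-0.0086z;  y(z) = 0.0139-0.3629z
sphere 1 gives Az²+Bz+C=0 with A=1.1317, B=0.1634, C=-0.0564;  B²−4AC=0.2821;  roots -0.3068, 0.1625;  negative root z = -0.3068
x = 0.0073, y = 0.1252

(0.0073, 0.1252, -0.3068)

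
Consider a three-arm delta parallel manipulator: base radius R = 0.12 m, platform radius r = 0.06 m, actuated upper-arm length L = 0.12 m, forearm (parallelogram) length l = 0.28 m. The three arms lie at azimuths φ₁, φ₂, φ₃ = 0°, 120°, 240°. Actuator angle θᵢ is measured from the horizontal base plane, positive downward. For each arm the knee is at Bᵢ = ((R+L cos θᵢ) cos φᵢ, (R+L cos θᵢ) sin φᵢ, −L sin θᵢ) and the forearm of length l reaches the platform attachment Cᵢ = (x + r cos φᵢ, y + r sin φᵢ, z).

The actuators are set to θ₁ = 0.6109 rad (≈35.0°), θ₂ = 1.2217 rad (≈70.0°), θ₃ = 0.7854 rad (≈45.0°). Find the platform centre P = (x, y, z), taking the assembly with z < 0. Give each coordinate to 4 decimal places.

(0.0590, -0.0608, -0.3235)

φ1=0.0°: virtual centre (0.1583, 0.0000, -0.0688), radius l
O2 = (0.1010·cos120.0°, 0.1010·sin120.0°, -0.1128) = (-0.0505, 0.0875, -0.1128)
O3 = (0.1449·cos240.0°, 0.1449·sin240.0°, -0.0849) = (-0.0724, -0.1254, -0.0849)
|O₂|²−|O₁|² = -0.0069;  |O₃|²−|O₁|² = -0.0016
[-0.4176 0.1750 -0.0879]·P = -0.0069;  [-0.4614 -0.2509 -0.0320]·P = -0.0016
Cramer: x(z) = 0.0108-0.1490z;  y(z) = -0.0135+0.1464z
quadratic in z: (1.0436)z²+(0.1777)z+(-0.0517)=0, √Δ=0.4975 → z ∈ {-0.3235, 0.1532}; z = -0.3235 (taking z<0)
x = 0.0590, y = -0.0608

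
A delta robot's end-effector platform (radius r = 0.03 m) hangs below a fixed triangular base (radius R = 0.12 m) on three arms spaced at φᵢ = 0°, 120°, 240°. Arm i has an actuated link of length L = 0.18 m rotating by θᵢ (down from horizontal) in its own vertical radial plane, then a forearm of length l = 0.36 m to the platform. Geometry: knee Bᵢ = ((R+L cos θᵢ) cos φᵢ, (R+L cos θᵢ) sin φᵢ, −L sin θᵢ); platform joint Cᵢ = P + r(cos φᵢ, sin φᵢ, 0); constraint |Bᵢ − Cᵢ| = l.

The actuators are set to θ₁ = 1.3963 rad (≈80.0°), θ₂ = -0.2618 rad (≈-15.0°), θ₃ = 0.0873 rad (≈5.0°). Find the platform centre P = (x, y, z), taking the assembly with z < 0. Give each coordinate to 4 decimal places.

O1 = (0.1213·cos0.0°, 0.1213·sin0.0°, -0.1773) = (0.1213, 0.0000, -0.1773)
arm 2 at φ=120.0°: ρ2 = 0.2639;  O2 = (-0.1319, 0.2285, 0.0466)
O3 = (0.2693·cos240.0°, 0.2693·sin240.0°, -0.0157) = (-0.1347, -0.2332, -0.0157)
|O₂|²−|O₁|² = 0.0257;  |O₃|²−|O₁|² = 0.0267
plane₁₂: -0.5064x+0.4570y+0.4477z = 0.0257
det = 0.4701;  x = -0.0514+0.7584z,  y = -0.0008+-0.1394z
sphere 1 gives Az²+Bz+C=0 with A=1.5946, B=0.0929, C=-0.0684;  B²−4AC=0.4447;  roots -0.2382, 0.1800;  negative root z = -0.2382
x = -0.2321, y = 0.0324

(-0.2321, 0.0324, -0.2382)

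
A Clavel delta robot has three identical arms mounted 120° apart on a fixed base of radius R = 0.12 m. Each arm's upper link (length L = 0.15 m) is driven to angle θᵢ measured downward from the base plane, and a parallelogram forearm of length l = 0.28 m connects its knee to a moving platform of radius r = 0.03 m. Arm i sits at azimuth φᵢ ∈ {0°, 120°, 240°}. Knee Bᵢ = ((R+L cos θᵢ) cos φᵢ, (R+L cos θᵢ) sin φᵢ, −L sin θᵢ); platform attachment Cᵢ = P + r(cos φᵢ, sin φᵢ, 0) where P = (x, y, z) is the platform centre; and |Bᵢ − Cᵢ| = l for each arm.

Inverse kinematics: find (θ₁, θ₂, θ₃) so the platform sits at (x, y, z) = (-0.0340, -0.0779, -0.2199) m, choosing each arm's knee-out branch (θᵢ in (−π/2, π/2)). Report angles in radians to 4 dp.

θ₁ = 0.6980, θ₂ = 0.7856, θ₃ = -0.0876

φ1=0.0° → target in arm frame (-0.0340, -0.0779)
  A=0.1240, B=-0.2199, C=(l²−L²−A²−y'²−z²)/(2L)=-0.0463
  √(A²+B²)=0.2525;  θ1 = -1.0573+1.7554 ≈ 0.6980
rotate P by −φ2: (-0.0505, 0.0684, -0.2199)
  e−x'=0.1405;  (l²−L²−(e−x')²−y'²−z²)/2L = -0.0562
  √(A²+B²)=0.2609;  θ2 = -1.0024+1.7879 ≈ 0.7856
arm 3 (φ=240.0°): x'=0.0845, y'=0.0095
  A cos θ + B sin θ = C:  0.0055·cos θ + -0.2199·sin θ = 0.0247
  γ=atan2(-0.2199,0.0055)=-1.5456;  ψ=arccos(0.1125)=1.4581;  θ3=γ+ψ≈-0.0876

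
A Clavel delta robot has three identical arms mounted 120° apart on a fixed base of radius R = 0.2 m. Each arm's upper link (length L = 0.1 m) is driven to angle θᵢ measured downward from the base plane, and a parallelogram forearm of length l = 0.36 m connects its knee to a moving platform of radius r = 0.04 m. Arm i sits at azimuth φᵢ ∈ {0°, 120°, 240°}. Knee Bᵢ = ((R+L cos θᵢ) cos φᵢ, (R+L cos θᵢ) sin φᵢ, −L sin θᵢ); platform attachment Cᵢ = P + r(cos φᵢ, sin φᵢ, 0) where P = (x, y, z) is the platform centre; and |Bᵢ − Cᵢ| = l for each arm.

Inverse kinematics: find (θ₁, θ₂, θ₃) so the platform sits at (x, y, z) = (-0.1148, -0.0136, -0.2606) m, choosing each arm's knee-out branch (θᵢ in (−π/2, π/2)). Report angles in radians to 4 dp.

arm 1 (φ=0.0°): x'=-0.1148, y'=-0.0136
  A=0.2748, B=-0.2606, C=(l²−L²−A²−y'²−z²)/(2L)=-0.1201
  θ1 = atan2(B,A) + arccos(C/0.3787) = 1.1345
arm 2 (φ=120.0°): x'=0.0456, y'=0.1062
  A cos θ + B sin θ = C:  0.1144·cos θ + -0.2606·sin θ = 0.1366
  θ2 = atan2(B,A) + arccos(C/0.2846) = -0.0871
rotate P by −φ3: (0.0692, -0.0926, -0.2606)
  e−x'=0.0908;  (l²−L²−(e−x')²−y'²−z²)/2L = 0.1743
  θ3 = atan2(B,A) + arccos(C/0.2760) = -0.3483

θ₁ = 1.1345, θ₂ = -0.0871, θ₃ = -0.3483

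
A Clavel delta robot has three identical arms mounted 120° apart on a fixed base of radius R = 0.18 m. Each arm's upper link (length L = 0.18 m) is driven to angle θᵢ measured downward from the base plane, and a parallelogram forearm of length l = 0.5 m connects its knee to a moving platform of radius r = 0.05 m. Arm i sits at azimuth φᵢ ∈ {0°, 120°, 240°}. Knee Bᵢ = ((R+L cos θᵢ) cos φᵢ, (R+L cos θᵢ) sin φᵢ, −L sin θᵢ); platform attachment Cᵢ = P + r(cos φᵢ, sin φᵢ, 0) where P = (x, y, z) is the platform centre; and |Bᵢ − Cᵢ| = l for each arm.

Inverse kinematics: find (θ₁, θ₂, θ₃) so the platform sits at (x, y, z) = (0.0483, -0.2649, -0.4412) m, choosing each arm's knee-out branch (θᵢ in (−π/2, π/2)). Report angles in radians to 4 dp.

θ₁ = 0.5233, θ₂ = 1.3959, θ₃ = -0.0876

φ1=0.0° → target in arm frame (0.0483, -0.2649)
  A cos θ + B sin θ = C:  0.0817·cos θ + -0.4412·sin θ = -0.1497
  θ1 = atan2(B,A) + arccos(C/0.4487) = 0.5233
arm 2 (φ=120.0°): x'=-0.2536, y'=0.0906
  e−x'=0.3836;  (l²−L²−(e−x')²−y'²−z²)/2L = -0.3677
  θ2 = atan2(B,A) + arccos(C/0.5846) = 1.3959
rotate P by −φ3: (0.2053, 0.1743, -0.4412)
  A cos θ + B sin θ = C:  -0.0753·cos θ + -0.4412·sin θ = -0.0364
  θ3 = atan2(B,A) + arccos(C/0.4476) = -0.0876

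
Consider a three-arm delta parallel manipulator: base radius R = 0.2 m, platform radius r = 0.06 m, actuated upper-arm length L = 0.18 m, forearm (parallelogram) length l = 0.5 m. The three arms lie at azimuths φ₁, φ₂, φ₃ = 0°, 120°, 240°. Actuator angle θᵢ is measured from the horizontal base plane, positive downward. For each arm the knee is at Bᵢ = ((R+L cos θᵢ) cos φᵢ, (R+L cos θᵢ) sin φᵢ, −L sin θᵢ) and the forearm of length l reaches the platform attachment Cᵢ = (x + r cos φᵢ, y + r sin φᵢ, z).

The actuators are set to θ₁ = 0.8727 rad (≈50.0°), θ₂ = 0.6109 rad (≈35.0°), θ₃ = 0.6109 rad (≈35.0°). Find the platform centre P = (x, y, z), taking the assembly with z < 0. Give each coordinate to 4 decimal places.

arm 1 at φ=0.0°: e+L cos θ1 = 0.2557;  S1 = (0.2557, 0.0000, -0.1379)
arm 2 at φ=120.0°: e+L cos θ2 = 0.2874;  S2 = (-0.1437, 0.2489, -0.1032)
φ3=240.0°: virtual centre (-0.1437, -0.2489, -0.1032), radius l
eliminate P² terms by subtracting sphere 1 from 2 and 3
[-0.7988 0.4979 0.0693]·P = 0.0089;  [-0.7988 -0.4979 0.0693]·P = 0.0089
det = 0.7954;  x = -0.0111+0.0867z,  y = 0.0000+0.0000z
sphere 1 gives Az²+Bz+C=0 with A=1.0075, B=0.2295, C=-0.1598;  B²−4AC=0.6966;  roots -0.5281, 0.3003;  negative root z = -0.5281
x = -0.0569, y = 0.0000

(-0.0569, 0.0000, -0.5281)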